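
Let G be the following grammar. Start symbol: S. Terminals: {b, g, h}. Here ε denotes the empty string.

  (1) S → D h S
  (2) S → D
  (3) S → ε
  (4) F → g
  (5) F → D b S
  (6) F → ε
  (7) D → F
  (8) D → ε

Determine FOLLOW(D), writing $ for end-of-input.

{$, b, h}

FIRST(S): from S→D h S we get {b, g, h}; from S→D we get {ε, b, g}; from S→ε we get {ε}. So FIRST(S) = {ε, b, g, h}.
FIRST(F): from F→g we get {g}; from F→D b S we get {b, g}; from F→ε we get {ε}. So FIRST(F) = {ε, b, g}.
FIRST(D): from D→F we get {ε, b, g}; from D→ε we get {ε}. So FIRST(D) = {ε, b, g}.
FOLLOW(S) includes $ since S is the start symbol.
FOLLOW(S): in S→D h S, the suffix after S is empty (adds nothing new); in F→D b S, the suffix after S is empty, so FOLLOW(S) ⊇ FOLLOW(F) = {$, b, h}. Thus FOLLOW(S) = {$, b, h}.
FOLLOW(D): in S→D h S, D is followed by h S with FIRST {h}; in S→D, the suffix after D is empty, so FOLLOW(D) ⊇ FOLLOW(S) = {$, b, h}; in F→D b S, D is followed by b S with FIRST {b}. Thus FOLLOW(D) = {$, b, h}.
FOLLOW(F): in D→F, the suffix after F is empty, so FOLLOW(F) ⊇ FOLLOW(D) = {$, b, h}. Thus FOLLOW(F) = {$, b, h}.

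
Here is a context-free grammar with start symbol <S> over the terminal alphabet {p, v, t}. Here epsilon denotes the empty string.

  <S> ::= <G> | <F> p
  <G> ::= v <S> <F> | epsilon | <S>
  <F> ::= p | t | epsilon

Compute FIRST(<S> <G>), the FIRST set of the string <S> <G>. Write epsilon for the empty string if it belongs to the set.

FIRST(<F>): from <F>::=p we get {p}; from <F>::=t we get {t}; from <F>::=epsilon we get {epsilon}. So FIRST(<F>) = {epsilon, p, t}.
FIRST(<S>): from <S>::=<G> we get {epsilon, p, t, v}; from <S>::=<F> p we get {p, t}. So FIRST(<S>) = {epsilon, p, t, v}.
FIRST(<G>): from <G>::=v <S> <F> we get {v}; from <G>::=epsilon we get {epsilon}; from <G>::=<S> we get {epsilon, p, t, v}. So FIRST(<G>) = {epsilon, p, t, v}.
FIRST(<S> <G>): take FIRST of each symbol in turn, carrying on past any symbol whose FIRST contains epsilon; result {epsilon, p, t, v}.

{epsilon, p, t, v}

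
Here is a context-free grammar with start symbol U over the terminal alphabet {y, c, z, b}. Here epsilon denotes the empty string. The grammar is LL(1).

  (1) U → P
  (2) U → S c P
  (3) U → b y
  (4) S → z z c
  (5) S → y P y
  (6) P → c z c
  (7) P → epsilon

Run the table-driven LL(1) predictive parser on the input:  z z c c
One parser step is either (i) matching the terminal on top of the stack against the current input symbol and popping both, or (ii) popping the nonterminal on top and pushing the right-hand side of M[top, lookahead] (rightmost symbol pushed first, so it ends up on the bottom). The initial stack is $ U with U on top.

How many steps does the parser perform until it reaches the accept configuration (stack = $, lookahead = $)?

step 1: stack=$ U  input=z z c c $  — expand U → S c P
step 2: stack=$ P c S  input=z z c c $  — expand S → z z c
step 3: stack=$ P c c z z  input=z z c c $  — match z
step 4: stack=$ P c c z  input=z c c $  — match z
step 5: stack=$ P c c  input=c c $  — match c
step 6: stack=$ P c  input=c $  — match c
step 7: stack=$ P  input=$  — expand P → epsilon
Accept reached after 7 steps.

7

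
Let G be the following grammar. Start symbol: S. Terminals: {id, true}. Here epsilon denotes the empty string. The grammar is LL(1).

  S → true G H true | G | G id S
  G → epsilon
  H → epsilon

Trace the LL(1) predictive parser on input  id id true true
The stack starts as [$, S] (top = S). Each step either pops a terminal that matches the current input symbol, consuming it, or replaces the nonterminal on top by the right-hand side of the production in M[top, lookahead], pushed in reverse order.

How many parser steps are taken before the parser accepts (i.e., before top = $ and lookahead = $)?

11

      Stack            Input              Action
   1  $ S              id id true true $  expand S → G id S
   2  $ S id G         id id true true $  expand G → epsilon
   3  $ S id           id id true true $  match id
   4  $ S              id true true $     expand S → G id S
   5  $ S id G         id true true $     expand G → epsilon
   6  $ S id           id true true $     match id
   7  $ S              true true $        expand S → true G H true
   8  $ true H G true  true true $        match true
   9  $ true H G       true $             expand G → epsilon
  10  $ true H         true $             expand H → epsilon
  11  $ true           true $             match true
Accept reached after 11 steps.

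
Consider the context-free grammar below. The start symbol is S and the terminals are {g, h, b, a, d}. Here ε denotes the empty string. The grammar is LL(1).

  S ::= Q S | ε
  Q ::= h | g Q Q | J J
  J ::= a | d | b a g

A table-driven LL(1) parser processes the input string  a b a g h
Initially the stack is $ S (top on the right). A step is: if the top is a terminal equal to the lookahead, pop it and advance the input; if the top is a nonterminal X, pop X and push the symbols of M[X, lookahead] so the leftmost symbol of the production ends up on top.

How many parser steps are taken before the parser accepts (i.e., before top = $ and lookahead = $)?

      Stack      Input        Action
   1  $ S        a b a g h $  expand S ::= Q S
   2  $ S Q      a b a g h $  expand Q ::= J J
   3  $ S J J    a b a g h $  expand J ::= a
   4  $ S J a    a b a g h $  match a
   5  $ S J      b a g h $    expand J ::= b a g
   6  $ S g a b  b a g h $    match b
   7  $ S g a    a g h $      match a
   8  $ S g      g h $        match g
   9  $ S        h $          expand S ::= Q S
  10  $ S Q      h $          expand Q ::= h
  11  $ S h      h $          match h
  12  $ S        $            expand S ::= ε
Accept reached after 12 steps.

12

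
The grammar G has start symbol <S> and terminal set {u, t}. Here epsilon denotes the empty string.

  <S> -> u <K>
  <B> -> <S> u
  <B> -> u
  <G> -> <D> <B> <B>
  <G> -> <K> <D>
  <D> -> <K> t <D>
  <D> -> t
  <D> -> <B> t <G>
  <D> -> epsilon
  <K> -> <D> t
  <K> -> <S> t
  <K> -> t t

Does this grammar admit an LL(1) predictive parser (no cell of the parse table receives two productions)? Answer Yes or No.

No

FIRST(<S>) = {u}
FIRST(<B>) = {u}
FIRST(<G>) = {t, u}
FIRST(<D>) = {epsilon, t, u}
FIRST(<K>) = {t, u}
FOLLOW(<S>) = {$, t, u}
FOLLOW(<B>) = {t, u}
FOLLOW(<G>) = {t, u}
FOLLOW(<D>) = {t, u}
FOLLOW(<K>) = {$, t, u}
Cell M[<B>, u] receives both <B> -> <S> u and <B> -> u — the grammar is not LL(1).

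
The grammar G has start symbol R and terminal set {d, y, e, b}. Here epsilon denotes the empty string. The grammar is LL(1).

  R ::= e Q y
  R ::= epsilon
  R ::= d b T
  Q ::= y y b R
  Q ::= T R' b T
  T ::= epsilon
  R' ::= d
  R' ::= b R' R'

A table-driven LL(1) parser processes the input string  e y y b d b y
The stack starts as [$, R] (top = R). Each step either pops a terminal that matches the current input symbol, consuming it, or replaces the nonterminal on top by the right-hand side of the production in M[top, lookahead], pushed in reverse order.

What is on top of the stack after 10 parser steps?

step 1: stack=$ R  input=e y y b d b y $  — expand R ::= e Q y
step 2: stack=$ y Q e  input=e y y b d b y $  — match e
step 3: stack=$ y Q  input=y y b d b y $  — expand Q ::= y y b R
step 4: stack=$ y R b y y  input=y y b d b y $  — match y
step 5: stack=$ y R b y  input=y b d b y $  — match y
step 6: stack=$ y R b  input=b d b y $  — match b
step 7: stack=$ y R  input=d b y $  — expand R ::= d b T
step 8: stack=$ y T b d  input=d b y $  — match d
step 9: stack=$ y T b  input=b y $  — match b
step 10: stack=$ y T  input=y $  — expand T ::= epsilon
Stack after step 10: $ y (top = y).

y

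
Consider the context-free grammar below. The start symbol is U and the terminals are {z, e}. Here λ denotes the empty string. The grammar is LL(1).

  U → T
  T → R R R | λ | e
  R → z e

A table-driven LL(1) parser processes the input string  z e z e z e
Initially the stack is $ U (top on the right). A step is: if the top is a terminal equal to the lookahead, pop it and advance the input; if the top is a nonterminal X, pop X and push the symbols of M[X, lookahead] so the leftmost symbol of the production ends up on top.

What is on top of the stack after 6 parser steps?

     Stack      Input          Action
  1  $ U        z e z e z e $  expand U → T
  2  $ T        z e z e z e $  expand T → R R R
  3  $ R R R    z e z e z e $  expand R → z e
  4  $ R R e z  z e z e z e $  match z
  5  $ R R e    e z e z e $    match e
  6  $ R R      z e z e $      expand R → z e
Stack after step 6: $ R e z (top = z).

z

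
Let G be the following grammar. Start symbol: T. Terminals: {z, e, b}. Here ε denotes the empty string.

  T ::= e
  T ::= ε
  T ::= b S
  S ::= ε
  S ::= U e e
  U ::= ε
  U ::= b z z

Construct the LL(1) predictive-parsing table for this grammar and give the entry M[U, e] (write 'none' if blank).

FIRST(T): from T::=e we get {e}; from T::=ε we get {ε}; from T::=b S we get {b}. So FIRST(T) = {ε, b, e}.
FIRST(U): from U::=ε we get {ε}; from U::=b z z we get {b}. So FIRST(U) = {ε, b}.
FIRST(S): from S::=ε we get {ε}; from S::=U e e we get {b, e}. So FIRST(S) = {ε, b, e}.
FOLLOW(T) includes $ since T is the start symbol.
FOLLOW(U): in S::=U e e, U is followed by e e with FIRST {e}. Thus FOLLOW(U) = {e}.
For U ::= ε: FIRST(ε) = {ε}, so it goes in M[U, t] for t ∈ {}; since ε ∈ FIRST, also for every t ∈ FOLLOW(U) = {e}.
For U ::= b z z: FIRST(b z z) = {b}, so it goes in M[U, t] for t ∈ {b}.

U ::= ε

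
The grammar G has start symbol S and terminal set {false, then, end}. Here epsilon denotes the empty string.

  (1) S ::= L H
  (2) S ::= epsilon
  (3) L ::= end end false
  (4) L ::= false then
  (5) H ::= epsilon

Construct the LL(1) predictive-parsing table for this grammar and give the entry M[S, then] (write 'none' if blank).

none

FIRST(L) = {end, false}
FIRST(H) = {epsilon}
FIRST(S) = {epsilon, end, false}  (via L H)
FOLLOW(S) includes $ since S is the start symbol.
FOLLOW(S): S appears on no right-hand side. Thus FOLLOW(S) = {$}.
For S ::= L H: FIRST(L H) = {end, false}, so it goes in M[S, t] for t ∈ {end, false}.
For S ::= epsilon: FIRST(epsilon) = {epsilon}, so it goes in M[S, t] for t ∈ {}; since epsilon ∈ FIRST, also for every t ∈ FOLLOW(S) = {$}.
None of these place a production in M[S, then].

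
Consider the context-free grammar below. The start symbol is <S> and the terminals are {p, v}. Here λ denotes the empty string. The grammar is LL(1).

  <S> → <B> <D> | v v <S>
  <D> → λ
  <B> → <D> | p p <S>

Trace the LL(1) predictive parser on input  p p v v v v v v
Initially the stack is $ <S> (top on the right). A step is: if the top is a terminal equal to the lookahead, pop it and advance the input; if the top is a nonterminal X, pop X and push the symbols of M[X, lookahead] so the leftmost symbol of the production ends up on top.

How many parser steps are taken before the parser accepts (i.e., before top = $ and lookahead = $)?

step 1: stack=$ <S>  input=p p v v v v v v $  — expand <S> → <B> <D>
step 2: stack=$ <D> <B>  input=p p v v v v v v $  — expand <B> → p p <S>
step 3: stack=$ <D> <S> p p  input=p p v v v v v v $  — match p
step 4: stack=$ <D> <S> p  input=p v v v v v v $  — match p
step 5: stack=$ <D> <S>  input=v v v v v v $  — expand <S> → v v <S>
step 6: stack=$ <D> <S> v v  input=v v v v v v $  — match v
step 7: stack=$ <D> <S> v  input=v v v v v $  — match v
step 8: stack=$ <D> <S>  input=v v v v $  — expand <S> → v v <S>
step 9: stack=$ <D> <S> v v  input=v v v v $  — match v
step 10: stack=$ <D> <S> v  input=v v v $  — match v
step 11: stack=$ <D> <S>  input=v v $  — expand <S> → v v <S>
step 12: stack=$ <D> <S> v v  input=v v $  — match v
step 13: stack=$ <D> <S> v  input=v $  — match v
step 14: stack=$ <D> <S>  input=$  — expand <S> → <B> <D>
step 15: stack=$ <D> <D> <B>  input=$  — expand <B> → <D>
step 16: stack=$ <D> <D> <D>  input=$  — expand <D> → λ
step 17: stack=$ <D> <D>  input=$  — expand <D> → λ
step 18: stack=$ <D>  input=$  — expand <D> → λ
Accept reached after 18 steps.

18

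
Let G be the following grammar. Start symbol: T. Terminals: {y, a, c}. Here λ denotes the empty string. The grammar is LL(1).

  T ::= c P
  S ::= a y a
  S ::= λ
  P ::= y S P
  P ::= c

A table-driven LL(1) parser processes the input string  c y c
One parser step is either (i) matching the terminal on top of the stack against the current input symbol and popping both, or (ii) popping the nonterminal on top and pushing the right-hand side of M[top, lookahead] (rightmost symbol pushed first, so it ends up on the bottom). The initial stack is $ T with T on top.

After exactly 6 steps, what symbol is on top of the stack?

c

step 1: stack=$ T  input=c y c $  — expand T ::= c P
step 2: stack=$ P c  input=c y c $  — match c
step 3: stack=$ P  input=y c $  — expand P ::= y S P
step 4: stack=$ P S y  input=y c $  — match y
step 5: stack=$ P S  input=c $  — expand S ::= λ
step 6: stack=$ P  input=c $  — expand P ::= c
Stack after step 6: $ c (top = c).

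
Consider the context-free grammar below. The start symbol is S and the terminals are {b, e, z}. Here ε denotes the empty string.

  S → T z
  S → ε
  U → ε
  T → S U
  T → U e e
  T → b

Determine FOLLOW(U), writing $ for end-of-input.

{e, z}

FIRST(U): from U→ε we get {ε}. So FIRST(U) = {ε}.
FIRST(S): from S→T z we get {b, e, z}; from S→ε we get {ε}. So FIRST(S) = {ε, b, e, z}.
FIRST(T): from T→S U we get {ε, b, e, z}; from T→U e e we get {e}; from T→b we get {b}. So FIRST(T) = {ε, b, e, z}.
FOLLOW(S) includes $ since S is the start symbol.
FOLLOW(T): in S→T z, T is followed by z with FIRST {z}. Thus FOLLOW(T) = {z}.
FOLLOW(S): in T→S U, S is followed by U with FIRST {ε}; in T→S U, the suffix after S is nullable, so FOLLOW(S) ⊇ FOLLOW(T) = {z}. Thus FOLLOW(S) = {$, z}.
FOLLOW(U): in T→S U, the suffix after U is empty, so FOLLOW(U) ⊇ FOLLOW(T) = {z}; in T→U e e, U is followed by e e with FIRST {e}. Thus FOLLOW(U) = {e, z}.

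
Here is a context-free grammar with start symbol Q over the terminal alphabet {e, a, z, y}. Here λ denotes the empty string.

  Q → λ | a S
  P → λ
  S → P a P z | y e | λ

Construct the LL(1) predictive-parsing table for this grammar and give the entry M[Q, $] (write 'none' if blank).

FIRST(Q): from Q→λ we get {λ}; from Q→a S we get {a}. So FIRST(Q) = {λ, a}.
FIRST(P): from P→λ we get {λ}. So FIRST(P) = {λ}.
FIRST(S): from S→P a P z we get {a}; from S→y e we get {y}; from S→λ we get {λ}. So FIRST(S) = {λ, a, y}.
FOLLOW(Q) includes $ since Q is the start symbol.
FOLLOW(Q): Q appears on no right-hand side. Thus FOLLOW(Q) = {$}.
For Q → λ: FIRST(λ) = {λ}, so it goes in M[Q, t] for t ∈ {}; since λ ∈ FIRST, also for every t ∈ FOLLOW(Q) = {$}.
For Q → a S: FIRST(a S) = {a}, so it goes in M[Q, t] for t ∈ {a}.

Q → λ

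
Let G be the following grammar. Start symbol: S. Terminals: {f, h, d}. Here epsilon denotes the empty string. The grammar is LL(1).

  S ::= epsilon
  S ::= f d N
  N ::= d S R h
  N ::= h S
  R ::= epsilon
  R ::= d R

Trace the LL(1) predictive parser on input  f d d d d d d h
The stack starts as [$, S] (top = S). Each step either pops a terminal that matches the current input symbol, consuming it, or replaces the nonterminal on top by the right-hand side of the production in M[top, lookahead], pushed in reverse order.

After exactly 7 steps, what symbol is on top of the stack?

d

step 1: stack=$ S  input=f d d d d d d h $  — expand S ::= f d N
step 2: stack=$ N d f  input=f d d d d d d h $  — match f
step 3: stack=$ N d  input=d d d d d d h $  — match d
step 4: stack=$ N  input=d d d d d h $  — expand N ::= d S R h
step 5: stack=$ h R S d  input=d d d d d h $  — match d
step 6: stack=$ h R S  input=d d d d h $  — expand S ::= epsilon
step 7: stack=$ h R  input=d d d d h $  — expand R ::= d R
Stack after step 7: $ h R d (top = d).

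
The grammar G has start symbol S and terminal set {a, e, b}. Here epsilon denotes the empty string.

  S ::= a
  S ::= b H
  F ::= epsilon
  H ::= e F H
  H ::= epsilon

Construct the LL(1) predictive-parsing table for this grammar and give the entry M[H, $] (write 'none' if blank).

H ::= epsilon

FIRST(S): from S::=a we get {a}; from S::=b H we get {b}. So FIRST(S) = {a, b}.
FIRST(F): from F::=epsilon we get {epsilon}. So FIRST(F) = {epsilon}.
FIRST(H): from H::=e F H we get {e}; from H::=epsilon we get {epsilon}. So FIRST(H) = {epsilon, e}.
FOLLOW(S) includes $ since S is the start symbol.
FOLLOW(S): S appears on no right-hand side. Thus FOLLOW(S) = {$}.
FOLLOW(H): in S::=b H, the suffix after H is empty, so FOLLOW(H) ⊇ FOLLOW(S) = {$}; in H::=e F H, the suffix after H is empty (adds nothing new). Thus FOLLOW(H) = {$}.
For H ::= e F H: FIRST(e F H) = {e}, so it goes in M[H, t] for t ∈ {e}.
For H ::= epsilon: FIRST(epsilon) = {epsilon}, so it goes in M[H, t] for t ∈ {}; since epsilon ∈ FIRST, also for every t ∈ FOLLOW(H) = {$}.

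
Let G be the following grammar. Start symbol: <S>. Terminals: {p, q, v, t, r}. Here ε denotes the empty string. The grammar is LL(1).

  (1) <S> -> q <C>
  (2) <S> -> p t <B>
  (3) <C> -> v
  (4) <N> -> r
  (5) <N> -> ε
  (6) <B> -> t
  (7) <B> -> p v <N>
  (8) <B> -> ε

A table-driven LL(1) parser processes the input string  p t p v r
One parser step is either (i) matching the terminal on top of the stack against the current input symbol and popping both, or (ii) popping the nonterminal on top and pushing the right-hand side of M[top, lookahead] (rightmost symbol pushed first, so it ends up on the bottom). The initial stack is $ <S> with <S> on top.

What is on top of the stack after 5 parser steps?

step 1: stack=$ <S>  input=p t p v r $  — expand <S> -> p t <B>
step 2: stack=$ <B> t p  input=p t p v r $  — match p
step 3: stack=$ <B> t  input=t p v r $  — match t
step 4: stack=$ <B>  input=p v r $  — expand <B> -> p v <N>
step 5: stack=$ <N> v p  input=p v r $  — match p
Stack after step 5: $ <N> v (top = v).

v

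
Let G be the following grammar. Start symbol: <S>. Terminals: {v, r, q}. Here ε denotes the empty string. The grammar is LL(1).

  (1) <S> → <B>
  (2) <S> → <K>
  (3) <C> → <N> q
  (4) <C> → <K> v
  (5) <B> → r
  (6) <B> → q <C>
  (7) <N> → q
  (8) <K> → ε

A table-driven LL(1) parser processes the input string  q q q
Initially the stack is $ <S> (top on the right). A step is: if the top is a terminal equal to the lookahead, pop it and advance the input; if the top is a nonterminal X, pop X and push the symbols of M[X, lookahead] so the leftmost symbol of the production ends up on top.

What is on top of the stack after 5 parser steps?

     Stack    Input    Action
  1  $ <S>    q q q $  expand <S> → <B>
  2  $ <B>    q q q $  expand <B> → q <C>
  3  $ <C> q  q q q $  match q
  4  $ <C>    q q $    expand <C> → <N> q
  5  $ q <N>  q q $    expand <N> → q
Stack after step 5: $ q q (top = q).

q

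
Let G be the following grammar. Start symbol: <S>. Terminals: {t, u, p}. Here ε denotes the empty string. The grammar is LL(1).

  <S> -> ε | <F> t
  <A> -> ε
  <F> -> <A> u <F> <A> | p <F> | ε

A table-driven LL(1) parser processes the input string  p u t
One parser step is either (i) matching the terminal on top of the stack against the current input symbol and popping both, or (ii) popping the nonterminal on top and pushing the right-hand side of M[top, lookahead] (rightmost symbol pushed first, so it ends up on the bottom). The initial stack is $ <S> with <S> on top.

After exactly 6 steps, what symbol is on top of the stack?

<F>

step 1: stack=$ <S>  input=p u t $  — expand <S> -> <F> t
step 2: stack=$ t <F>  input=p u t $  — expand <F> -> p <F>
step 3: stack=$ t <F> p  input=p u t $  — match p
step 4: stack=$ t <F>  input=u t $  — expand <F> -> <A> u <F> <A>
step 5: stack=$ t <A> <F> u <A>  input=u t $  — expand <A> -> ε
step 6: stack=$ t <A> <F> u  input=u t $  — match u
Stack after step 6: $ t <A> <F> (top = <F>).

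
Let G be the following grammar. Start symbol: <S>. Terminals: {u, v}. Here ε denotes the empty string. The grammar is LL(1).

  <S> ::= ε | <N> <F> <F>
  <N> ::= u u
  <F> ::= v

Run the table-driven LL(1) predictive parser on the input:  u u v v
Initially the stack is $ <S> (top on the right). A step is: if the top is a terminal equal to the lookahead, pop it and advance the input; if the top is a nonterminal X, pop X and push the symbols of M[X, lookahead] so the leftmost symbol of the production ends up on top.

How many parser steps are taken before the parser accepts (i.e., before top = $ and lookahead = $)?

8

     Stack          Input      Action
  1  $ <S>          u u v v $  expand <S> ::= <N> <F> <F>
  2  $ <F> <F> <N>  u u v v $  expand <N> ::= u u
  3  $ <F> <F> u u  u u v v $  match u
  4  $ <F> <F> u    u v v $    match u
  5  $ <F> <F>      v v $      expand <F> ::= v
  6  $ <F> v        v v $      match v
  7  $ <F>          v $        expand <F> ::= v
  8  $ v            v $        match v
Accept reached after 8 steps.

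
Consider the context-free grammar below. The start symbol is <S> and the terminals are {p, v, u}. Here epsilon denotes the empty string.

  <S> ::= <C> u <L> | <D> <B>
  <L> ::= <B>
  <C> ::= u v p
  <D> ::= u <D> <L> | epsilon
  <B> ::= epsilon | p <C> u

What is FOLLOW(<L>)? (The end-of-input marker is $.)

FIRST(<C>) = {u}
FIRST(<D>) = {epsilon, u}
FIRST(<B>) = {epsilon, p}
FIRST(<S>) = {epsilon, p, u}  (via <C> u <L>, <D> <B>)
FIRST(<L>) = {epsilon, p}  (via <B>)
FOLLOW(<S>) includes $ since <S> is the start symbol.
FOLLOW(<S>): <S> appears on no right-hand side. Thus FOLLOW(<S>) = {$}.
FOLLOW(<C>): in <S>::=<C> u <L>, <C> is followed by u <L> with FIRST {u}; in <B>::=p <C> u, <C> is followed by u with FIRST {u}. Thus FOLLOW(<C>) = {u}.
FOLLOW(<D>): in <S>::=<D> <B>, <D> is followed by <B> with FIRST {epsilon, p}; in <S>::=<D> <B>, the suffix after <D> is nullable, so FOLLOW(<D>) ⊇ FOLLOW(<S>) = {$}; in <D>::=u <D> <L>, <D> is followed by <L> with FIRST {epsilon, p}; in <D>::=u <D> <L>, the suffix after <D> is nullable (adds nothing new). Thus FOLLOW(<D>) = {$, p}.
FOLLOW(<L>): in <S>::=<C> u <L>, the suffix after <L> is empty, so FOLLOW(<L>) ⊇ FOLLOW(<S>) = {$}; in <D>::=u <D> <L>, the suffix after <L> is empty, so FOLLOW(<L>) ⊇ FOLLOW(<D>) = {$, p}. Thus FOLLOW(<L>) = {$, p}.
FOLLOW(<B>): in <S>::=<D> <B>, the suffix after <B> is empty, so FOLLOW(<B>) ⊇ FOLLOW(<S>) = {$}; in <L>::=<B>, the suffix after <B> is empty, so FOLLOW(<B>) ⊇ FOLLOW(<L>) = {$, p}. Thus FOLLOW(<B>) = {$, p}.

{$, p}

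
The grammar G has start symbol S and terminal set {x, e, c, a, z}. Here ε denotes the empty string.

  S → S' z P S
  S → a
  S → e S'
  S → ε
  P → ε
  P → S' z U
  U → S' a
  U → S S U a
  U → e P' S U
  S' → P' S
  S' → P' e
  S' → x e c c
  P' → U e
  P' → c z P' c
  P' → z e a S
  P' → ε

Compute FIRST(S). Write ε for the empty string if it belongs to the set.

FIRST(S): from S→S' z P S we get {a, c, e, x, z}; from S→a we get {a}; from S→e S' we get {e}; from S→ε we get {ε}. So FIRST(S) = {ε, a, c, e, x, z}.
FIRST(P): from P→ε we get {ε}; from P→S' z U we get {a, c, e, x, z}. So FIRST(P) = {ε, a, c, e, x, z}.
FIRST(U): from U→S' a we get {a, c, e, x, z}; from U→S S U a we get {a, c, e, x, z}; from U→e P' S U we get {e}. So FIRST(U) = {a, c, e, x, z}.
FIRST(P'): from P'→U e we get {a, c, e, x, z}; from P'→c z P' c we get {c}; from P'→z e a S we get {z}; from P'→ε we get {ε}. So FIRST(P') = {ε, a, c, e, x, z}.
FIRST(S'): from S'→P' S we get {ε, a, c, e, x, z}; from S'→P' e we get {a, c, e, x, z}; from S'→x e c c we get {x}. So FIRST(S') = {ε, a, c, e, x, z}.

{ε, a, c, e, x, z}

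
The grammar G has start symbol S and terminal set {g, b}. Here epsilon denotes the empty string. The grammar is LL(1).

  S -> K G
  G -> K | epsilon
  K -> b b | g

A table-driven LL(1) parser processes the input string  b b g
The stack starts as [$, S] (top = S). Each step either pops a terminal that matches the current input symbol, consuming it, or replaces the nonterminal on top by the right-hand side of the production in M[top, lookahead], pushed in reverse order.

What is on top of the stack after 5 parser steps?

K

step 1: stack=$ S  input=b b g $  — expand S -> K G
step 2: stack=$ G K  input=b b g $  — expand K -> b b
step 3: stack=$ G b b  input=b b g $  — match b
step 4: stack=$ G b  input=b g $  — match b
step 5: stack=$ G  input=g $  — expand G -> K
Stack after step 5: $ K (top = K).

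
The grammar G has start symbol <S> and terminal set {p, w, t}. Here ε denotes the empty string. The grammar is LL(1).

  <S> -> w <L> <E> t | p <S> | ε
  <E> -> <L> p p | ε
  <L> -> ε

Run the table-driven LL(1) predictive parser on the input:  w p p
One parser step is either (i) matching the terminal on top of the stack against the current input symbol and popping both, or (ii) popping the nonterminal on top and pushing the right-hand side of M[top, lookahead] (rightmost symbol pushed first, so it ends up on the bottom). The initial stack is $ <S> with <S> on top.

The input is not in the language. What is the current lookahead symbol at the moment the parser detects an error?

$

step 1: stack=$ <S>  input=w p p $  — expand <S> -> w <L> <E> t
step 2: stack=$ t <E> <L> w  input=w p p $  — match w
step 3: stack=$ t <E> <L>  input=p p $  — expand <L> -> ε
step 4: stack=$ t <E>  input=p p $  — expand <E> -> <L> p p
step 5: stack=$ t p p <L>  input=p p $  — expand <L> -> ε
step 6: stack=$ t p p  input=p p $  — match p
step 7: stack=$ t p  input=p $  — match p
step 8: stack=$ t  input=$  — error: top is terminal t but lookahead is $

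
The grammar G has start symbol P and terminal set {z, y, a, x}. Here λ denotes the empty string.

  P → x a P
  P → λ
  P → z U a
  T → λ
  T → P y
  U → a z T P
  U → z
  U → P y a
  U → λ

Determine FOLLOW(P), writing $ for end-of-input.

{$, a, y}

FIRST(P) = {λ, x, z}
FIRST(T) = {λ, x, y, z}  (via P y)
FIRST(U) = {λ, a, x, y, z}  (via P y a)
FOLLOW(P) includes $ since P is the start symbol.
FOLLOW(U): in P→z U a, U is followed by a with FIRST {a}. Thus FOLLOW(U) = {a}.
FOLLOW(P): in P→x a P, the suffix after P is empty (adds nothing new); in T→P y, P is followed by y with FIRST {y}; in U→a z T P, the suffix after P is empty, so FOLLOW(P) ⊇ FOLLOW(U) = {a}; in U→P y a, P is followed by y a with FIRST {y}. Thus FOLLOW(P) = {$, a, y}.
FOLLOW(T): in U→a z T P, T is followed by P with FIRST {λ, x, z}; in U→a z T P, the suffix after T is nullable, so FOLLOW(T) ⊇ FOLLOW(U) = {a}. Thus FOLLOW(T) = {a, x, z}.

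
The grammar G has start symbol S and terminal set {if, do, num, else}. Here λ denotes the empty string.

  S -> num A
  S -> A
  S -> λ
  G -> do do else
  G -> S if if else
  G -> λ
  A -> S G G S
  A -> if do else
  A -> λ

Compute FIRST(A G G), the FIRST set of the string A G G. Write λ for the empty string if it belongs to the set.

{λ, do, if, num}

FIRST(S): from S->num A we get {num}; from S->A we get {λ, do, if, num}; from S->λ we get {λ}. So FIRST(S) = {λ, do, if, num}.
FIRST(G): from G->do do else we get {do}; from G->S if if else we get {do, if, num}; from G->λ we get {λ}. So FIRST(G) = {λ, do, if, num}.
FIRST(A): from A->S G G S we get {λ, do, if, num}; from A->if do else we get {if}; from A->λ we get {λ}. So FIRST(A) = {λ, do, if, num}.
FIRST(A G G): take FIRST of each symbol in turn, carrying on past any symbol whose FIRST contains λ; result {λ, do, if, num}.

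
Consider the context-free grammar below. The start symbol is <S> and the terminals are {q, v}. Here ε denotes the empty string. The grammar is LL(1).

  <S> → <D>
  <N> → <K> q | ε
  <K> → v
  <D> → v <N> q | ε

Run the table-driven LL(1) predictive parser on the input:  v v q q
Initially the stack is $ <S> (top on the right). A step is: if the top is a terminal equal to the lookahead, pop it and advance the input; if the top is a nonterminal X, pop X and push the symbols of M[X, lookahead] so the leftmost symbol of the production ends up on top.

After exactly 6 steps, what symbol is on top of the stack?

step 1: stack=$ <S>  input=v v q q $  — expand <S> → <D>
step 2: stack=$ <D>  input=v v q q $  — expand <D> → v <N> q
step 3: stack=$ q <N> v  input=v v q q $  — match v
step 4: stack=$ q <N>  input=v q q $  — expand <N> → <K> q
step 5: stack=$ q q <K>  input=v q q $  — expand <K> → v
step 6: stack=$ q q v  input=v q q $  — match v
Stack after step 6: $ q q (top = q).

q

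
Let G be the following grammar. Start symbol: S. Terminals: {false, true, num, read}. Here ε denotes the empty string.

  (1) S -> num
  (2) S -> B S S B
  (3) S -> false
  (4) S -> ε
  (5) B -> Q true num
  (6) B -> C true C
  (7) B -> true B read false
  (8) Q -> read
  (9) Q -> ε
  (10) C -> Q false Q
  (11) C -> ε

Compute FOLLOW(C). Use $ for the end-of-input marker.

{$, false, num, read, true}

FIRST(Q): from Q->read we get {read}; from Q->ε we get {ε}. So FIRST(Q) = {ε, read}.
FIRST(C): from C->Q false Q we get {false, read}; from C->ε we get {ε}. So FIRST(C) = {ε, false, read}.
FIRST(B): from B->Q true num we get {read, true}; from B->C true C we get {false, read, true}; from B->true B read false we get {true}. So FIRST(B) = {false, read, true}.
FIRST(S): from S->num we get {num}; from S->B S S B we get {false, read, true}; from S->false we get {false}; from S->ε we get {ε}. So FIRST(S) = {ε, false, num, read, true}.
FOLLOW(S) includes $ since S is the start symbol.
FOLLOW(S): in S->B S S B (occurrence 1), S is followed by S B with FIRST {false, num, read, true}; in S->B S S B (occurrence 2), S is followed by B with FIRST {false, read, true}. Thus FOLLOW(S) = {$, false, num, read, true}.
FOLLOW(B): in S->B S S B (occurrence 1), B is followed by S S B with FIRST {false, num, read, true}; in S->B S S B (occurrence 2), the suffix after B is empty, so FOLLOW(B) ⊇ FOLLOW(S) = {$, false, num, read, true}; in B->true B read false, B is followed by read false with FIRST {read}. Thus FOLLOW(B) = {$, false, num, read, true}.
FOLLOW(C): in B->C true C (occurrence 1), C is followed by true C with FIRST {true}; in B->C true C (occurrence 2), the suffix after C is empty, so FOLLOW(C) ⊇ FOLLOW(B) = {$, false, num, read, true}. Thus FOLLOW(C) = {$, false, num, read, true}.
FOLLOW(Q): in B->Q true num, Q is followed by true num with FIRST {true}; in C->Q false Q (occurrence 1), Q is followed by false Q with FIRST {false}; in C->Q false Q (occurrence 2), the suffix after Q is empty, so FOLLOW(Q) ⊇ FOLLOW(C) = {$, false, num, read, true}. Thus FOLLOW(Q) = {$, false, num, read, true}.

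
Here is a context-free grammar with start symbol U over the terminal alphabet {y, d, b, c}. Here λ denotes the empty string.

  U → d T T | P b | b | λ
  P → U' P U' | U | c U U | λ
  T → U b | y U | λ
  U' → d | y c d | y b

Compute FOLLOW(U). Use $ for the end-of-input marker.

{$, b, c, d, y}

FIRST(U') = {d, y}
FIRST(U) = {λ, b, c, d, y}  (via P b)
FIRST(P) = {λ, b, c, d, y}  (via U' P U', U)
FIRST(T) = {λ, b, c, d, y}  (via U b)
FOLLOW(U) includes $ since U is the start symbol.
FOLLOW(P): in U→P b, P is followed by b with FIRST {b}; in P→U' P U', P is followed by U' with FIRST {d, y}. Thus FOLLOW(P) = {b, d, y}.
FOLLOW(U'): in P→U' P U' (occurrence 1), U' is followed by P U' with FIRST {b, c, d, y}; in P→U' P U' (occurrence 2), the suffix after U' is empty, so FOLLOW(U') ⊇ FOLLOW(P) = {b, d, y}. Thus FOLLOW(U') = {b, c, d, y}.
FOLLOW(U): in P→U, the suffix after U is empty, so FOLLOW(U) ⊇ FOLLOW(P) = {b, d, y}; in P→c U U (occurrence 1), U is followed by U with FIRST {λ, b, c, d, y}; in P→c U U (occurrence 1), the suffix after U is nullable, so FOLLOW(U) ⊇ FOLLOW(P) = {b, d, y}; in P→c U U (occurrence 2), the suffix after U is empty, so FOLLOW(U) ⊇ FOLLOW(P) = {b, d, y}; in T→U b, U is followed by b with FIRST {b}; in T→y U, the suffix after U is empty, so FOLLOW(U) ⊇ FOLLOW(T) = {$, b, c, d, y}. Thus FOLLOW(U) = {$, b, c, d, y}.
FOLLOW(T): in U→d T T (occurrence 1), T is followed by T with FIRST {λ, b, c, d, y}; in U→d T T (occurrence 1), the suffix after T is nullable, so FOLLOW(T) ⊇ FOLLOW(U) = {$, b, c, d, y}; in U→d T T (occurrence 2), the suffix after T is empty, so FOLLOW(T) ⊇ FOLLOW(U) = {$, b, c, d, y}. Thus FOLLOW(T) = {$, b, c, d, y}.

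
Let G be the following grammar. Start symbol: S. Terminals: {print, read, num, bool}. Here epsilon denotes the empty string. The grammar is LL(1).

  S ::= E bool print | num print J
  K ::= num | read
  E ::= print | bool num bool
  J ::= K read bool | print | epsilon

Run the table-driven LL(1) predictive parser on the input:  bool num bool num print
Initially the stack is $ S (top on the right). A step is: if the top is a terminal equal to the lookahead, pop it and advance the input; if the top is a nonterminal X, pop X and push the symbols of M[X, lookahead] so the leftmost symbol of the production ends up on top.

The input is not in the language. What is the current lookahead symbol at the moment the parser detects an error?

     Stack                       Input                      Action
  1  $ S                         bool num bool num print $  expand S ::= E bool print
  2  $ print bool E              bool num bool num print $  expand E ::= bool num bool
  3  $ print bool bool num bool  bool num bool num print $  match bool
  4  $ print bool bool num       num bool num print $       match num
  5  $ print bool bool           bool num print $           match bool
  6  $ print bool                num print $                error: top is terminal bool but lookahead is num

num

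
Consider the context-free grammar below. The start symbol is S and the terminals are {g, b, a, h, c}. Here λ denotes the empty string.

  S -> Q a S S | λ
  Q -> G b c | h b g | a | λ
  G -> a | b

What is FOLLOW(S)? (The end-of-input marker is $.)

FIRST(G) = {a, b}
FIRST(Q) = {λ, a, b, h}  (via G b c)
FIRST(S) = {λ, a, b, h}  (via Q a S S)
FOLLOW(S) includes $ since S is the start symbol.
FOLLOW(S): in S->Q a S S (occurrence 1), S is followed by S with FIRST {λ, a, b, h}; in S->Q a S S (occurrence 1), the suffix after S is nullable (adds nothing new); in S->Q a S S (occurrence 2), the suffix after S is empty (adds nothing new). Thus FOLLOW(S) = {$, a, b, h}.
FOLLOW(Q): in S->Q a S S, Q is followed by a S S with FIRST {a}. Thus FOLLOW(Q) = {a}.
FOLLOW(G): in Q->G b c, G is followed by b c with FIRST {b}. Thus FOLLOW(G) = {b}.

{$, a, b, h}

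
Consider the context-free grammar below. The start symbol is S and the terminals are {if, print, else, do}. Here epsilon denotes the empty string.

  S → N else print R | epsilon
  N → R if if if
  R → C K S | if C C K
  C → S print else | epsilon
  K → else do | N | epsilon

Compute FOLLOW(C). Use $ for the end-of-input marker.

FIRST(S): from S→N else print R we get {else, if, print}; from S→epsilon we get {epsilon}. So FIRST(S) = {epsilon, else, if, print}.
FIRST(C): from C→S print else we get {else, if, print}; from C→epsilon we get {epsilon}. So FIRST(C) = {epsilon, else, if, print}.
FIRST(N): from N→R if if if we get {else, if, print}. So FIRST(N) = {else, if, print}.
FIRST(K): from K→else do we get {else}; from K→N we get {else, if, print}; from K→epsilon we get {epsilon}. So FIRST(K) = {epsilon, else, if, print}.
FIRST(R): from R→C K S we get {epsilon, else, if, print}; from R→if C C K we get {if}. So FIRST(R) = {epsilon, else, if, print}.
FOLLOW(S) includes $ since S is the start symbol.
FOLLOW(S): in R→C K S, the suffix after S is empty, so FOLLOW(S) ⊇ FOLLOW(R) = {$, if, print}; in C→S print else, S is followed by print else with FIRST {print}. Thus FOLLOW(S) = {$, if, print}.
FOLLOW(R): in S→N else print R, the suffix after R is empty, so FOLLOW(R) ⊇ FOLLOW(S) = {$, if, print}; in N→R if if if, R is followed by if if if with FIRST {if}. Thus FOLLOW(R) = {$, if, print}.
FOLLOW(C): in R→C K S, C is followed by K S with FIRST {epsilon, else, if, print}; in R→C K S, the suffix after C is nullable, so FOLLOW(C) ⊇ FOLLOW(R) = {$, if, print}; in R→if C C K (occurrence 1), C is followed by C K with FIRST {epsilon, else, if, print}; in R→if C C K (occurrence 1), the suffix after C is nullable, so FOLLOW(C) ⊇ FOLLOW(R) = {$, if, print}; in R→if C C K (occurrence 2), C is followed by K with FIRST {epsilon, else, if, print}; in R→if C C K (occurrence 2), the suffix after C is nullable, so FOLLOW(C) ⊇ FOLLOW(R) = {$, if, print}. Thus FOLLOW(C) = {$, else, if, print}.
FOLLOW(K): in R→C K S, K is followed by S with FIRST {epsilon, else, if, print}; in R→C K S, the suffix after K is nullable, so FOLLOW(K) ⊇ FOLLOW(R) = {$, if, print}; in R→if C C K, the suffix after K is empty, so FOLLOW(K) ⊇ FOLLOW(R) = {$, if, print}. Thus FOLLOW(K) = {$, else, if, print}.
FOLLOW(N): in S→N else print R, N is followed by else print R with FIRST {else}; in K→N, the suffix after N is empty, so FOLLOW(N) ⊇ FOLLOW(K) = {$, else, if, print}. Thus FOLLOW(N) = {$, else, if, print}.

{$, else, if, print}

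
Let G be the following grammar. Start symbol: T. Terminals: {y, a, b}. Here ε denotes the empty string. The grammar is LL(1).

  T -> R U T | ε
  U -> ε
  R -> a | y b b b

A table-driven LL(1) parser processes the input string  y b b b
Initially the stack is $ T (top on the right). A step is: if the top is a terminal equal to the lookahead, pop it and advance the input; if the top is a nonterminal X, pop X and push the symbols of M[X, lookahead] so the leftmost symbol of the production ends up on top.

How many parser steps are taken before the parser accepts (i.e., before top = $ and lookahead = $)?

8

     Stack          Input      Action
  1  $ T            y b b b $  expand T -> R U T
  2  $ T U R        y b b b $  expand R -> y b b b
  3  $ T U b b b y  y b b b $  match y
  4  $ T U b b b    b b b $    match b
  5  $ T U b b      b b $      match b
  6  $ T U b        b $        match b
  7  $ T U          $          expand U -> ε
  8  $ T            $          expand T -> ε
Accept reached after 8 steps.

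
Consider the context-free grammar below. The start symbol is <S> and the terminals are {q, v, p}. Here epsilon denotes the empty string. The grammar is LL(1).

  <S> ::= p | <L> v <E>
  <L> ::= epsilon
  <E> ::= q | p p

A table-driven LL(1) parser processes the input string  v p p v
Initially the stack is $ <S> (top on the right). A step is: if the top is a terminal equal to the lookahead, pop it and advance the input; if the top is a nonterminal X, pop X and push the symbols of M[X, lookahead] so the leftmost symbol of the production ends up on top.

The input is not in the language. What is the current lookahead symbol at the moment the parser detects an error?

step 1: stack=$ <S>  input=v p p v $  — expand <S> ::= <L> v <E>
step 2: stack=$ <E> v <L>  input=v p p v $  — expand <L> ::= epsilon
step 3: stack=$ <E> v  input=v p p v $  — match v
step 4: stack=$ <E>  input=p p v $  — expand <E> ::= p p
step 5: stack=$ p p  input=p p v $  — match p
step 6: stack=$ p  input=p v $  — match p
step 7: stack=$  input=v $  — error: stack empty but input remains

v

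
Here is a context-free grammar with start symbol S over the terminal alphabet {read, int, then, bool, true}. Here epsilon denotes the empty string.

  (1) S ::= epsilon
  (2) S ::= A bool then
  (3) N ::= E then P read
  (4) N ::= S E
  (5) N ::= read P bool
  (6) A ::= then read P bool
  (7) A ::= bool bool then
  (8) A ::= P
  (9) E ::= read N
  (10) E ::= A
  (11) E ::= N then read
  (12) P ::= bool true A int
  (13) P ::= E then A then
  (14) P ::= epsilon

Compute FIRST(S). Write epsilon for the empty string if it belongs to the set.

{epsilon, bool, read, then}

FIRST(S) = {epsilon, bool, read, then}  (via A bool then)
FIRST(N) = {epsilon, bool, read, then}  (via E then P read, S E)
FIRST(A) = {epsilon, bool, read, then}  (via P)
FIRST(E) = {epsilon, bool, read, then}  (via A, N then read)
FIRST(P) = {epsilon, bool, read, then}  (via E then A then)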